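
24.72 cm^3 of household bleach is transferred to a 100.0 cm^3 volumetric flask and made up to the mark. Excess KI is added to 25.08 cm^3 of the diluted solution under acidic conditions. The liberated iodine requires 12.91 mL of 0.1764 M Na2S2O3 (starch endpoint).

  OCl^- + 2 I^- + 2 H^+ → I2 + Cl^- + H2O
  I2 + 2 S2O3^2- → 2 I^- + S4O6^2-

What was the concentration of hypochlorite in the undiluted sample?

0.1837 M

n(S2O3^2-) = 0.01291 × 0.1764 = 2.277 × 10^-3 mol
n(I2) = n(S2O3^2-)/2 = 1.139 × 10^-3 mol
n(OCl^-) in the aliquot = 1.139 × 10^-3 mol (1:1 ratio)
[OCl^-]_dilute = 1.139 × 10^-3 / 0.02508 = 0.04540 mol/L
[OCl^-]_original = 0.04540 × 100.0/24.72 = 0.1837 mol/L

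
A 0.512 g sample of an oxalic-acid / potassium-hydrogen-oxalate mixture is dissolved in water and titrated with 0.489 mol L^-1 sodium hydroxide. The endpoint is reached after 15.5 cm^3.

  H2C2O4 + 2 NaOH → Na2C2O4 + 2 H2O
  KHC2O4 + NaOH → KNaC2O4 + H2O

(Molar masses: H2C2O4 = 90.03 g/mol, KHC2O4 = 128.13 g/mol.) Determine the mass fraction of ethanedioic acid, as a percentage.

48.6 %

n(NaOH) = 0.0155 × 0.489 = 7.58 × 10^-3 mol
Let x = n(H2C2O4), y = n(KHC2O4).
Titrant: 2x + 1y = 7.58 × 10^-3;  mass: 90.03x + 128.13y = 0.512
Solving, x = 2.76 × 10^-3 mol, y = 2.06 × 10^-3 mol
mass of H2C2O4 = 2.76 × 10^-3 × 90.03 = 0.249 g
% H2C2O4 = 0.249 / 0.512 × 100 = 48.6 %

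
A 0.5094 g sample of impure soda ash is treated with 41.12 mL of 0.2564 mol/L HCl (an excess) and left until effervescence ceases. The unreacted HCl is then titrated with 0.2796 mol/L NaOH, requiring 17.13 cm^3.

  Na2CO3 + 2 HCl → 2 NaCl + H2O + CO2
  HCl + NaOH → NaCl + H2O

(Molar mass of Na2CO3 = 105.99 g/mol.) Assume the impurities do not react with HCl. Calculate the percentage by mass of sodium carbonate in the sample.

59.86 %

n(HCl) added = 0.04112 × 0.2564 = 0.01054 mol
n(NaOH) used in back-titration = 0.01713 × 0.2796 = 4.790 × 10^-3 mol
n(HCl) left over = 4.790 × 10^-3 mol (1:1 ratio)
n(HCl) consumed by analyte = 0.01054 − 4.790 × 10^-3 = 5.754 × 10^-3 mol
From the 1:2 ratio, n(Na2CO3) = 1/2 × 5.754 × 10^-3 = 2.877 × 10^-3 mol
mass of Na2CO3 = 2.877 × 10^-3 × 105.99 = 0.3049 g
% Na2CO3 = 0.3049 / 0.5094 × 100 = 59.86 %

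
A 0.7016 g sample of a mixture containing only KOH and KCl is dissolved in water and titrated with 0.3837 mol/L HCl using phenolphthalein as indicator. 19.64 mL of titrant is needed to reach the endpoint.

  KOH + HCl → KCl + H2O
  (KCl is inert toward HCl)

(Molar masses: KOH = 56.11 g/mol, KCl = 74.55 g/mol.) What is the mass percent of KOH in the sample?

60.27 %

n(HCl) = 0.01964 × 0.3837 = 7.536 × 10^-3 mol
Let x = n(KOH), y = n(KCl).
Titrant: 1x = 7.536 × 10^-3;  mass: 56.11x + 74.55y = 0.7016
Solving, x = 7.536 × 10^-3 mol, y = 3.739 × 10^-3 mol
mass of KOH = 7.536 × 10^-3 × 56.11 = 0.4228 g
% KOH = 0.4228 / 0.7016 × 100 = 60.27 %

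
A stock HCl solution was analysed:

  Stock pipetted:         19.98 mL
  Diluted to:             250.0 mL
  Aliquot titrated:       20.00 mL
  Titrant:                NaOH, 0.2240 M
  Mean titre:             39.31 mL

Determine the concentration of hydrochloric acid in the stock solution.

HCl + NaOH → NaCl + H2O
n(NaOH) = 0.03931 × 0.2240 = 8.805 × 10^-3 mol
n(HCl) in the aliquot = 8.805 × 10^-3 mol (1:1 ratio)
[HCl]_dilute = 8.805 × 10^-3 / 0.02000 = 0.4403 mol/L
Dilution factor = 250.0 / 19.98 = 12.51
[HCl]_stock = 0.4403 × 12.51 = 5.509 mol/L

5.509 M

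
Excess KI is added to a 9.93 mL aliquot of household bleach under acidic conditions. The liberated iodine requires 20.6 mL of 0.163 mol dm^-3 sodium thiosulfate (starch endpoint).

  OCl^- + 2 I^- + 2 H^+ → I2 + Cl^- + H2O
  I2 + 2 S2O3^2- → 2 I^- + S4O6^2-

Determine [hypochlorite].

0.169 mol/L

n(S2O3^2-) = 0.0206 × 0.163 = 3.36 × 10^-3 mol
n(I2) = n(S2O3^2-)/2 = 1.68 × 10^-3 mol
n(OCl^-) in the aliquot = 1.68 × 10^-3 mol (1:1 ratio)
[OCl^-] = 1.68 × 10^-3 / 0.00993 = 0.169 mol/L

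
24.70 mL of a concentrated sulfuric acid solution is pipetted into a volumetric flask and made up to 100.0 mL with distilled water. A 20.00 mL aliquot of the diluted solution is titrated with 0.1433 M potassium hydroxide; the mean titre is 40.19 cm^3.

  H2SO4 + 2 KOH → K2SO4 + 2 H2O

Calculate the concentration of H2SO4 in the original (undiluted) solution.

0.5829 M

n(KOH) = 0.04019 × 0.1433 = 5.759 × 10^-3 mol
From the 1:2 ratio, n(H2SO4) in the aliquot = 1/2 × 5.759 × 10^-3 = 2.880 × 10^-3 mol
[H2SO4]_dilute = 2.880 × 10^-3 / 0.02000 = 0.1440 mol/L
Dilution factor = 100.0 / 24.70 = 4.049
[H2SO4]_stock = 0.1440 × 4.049 = 0.5829 mol/L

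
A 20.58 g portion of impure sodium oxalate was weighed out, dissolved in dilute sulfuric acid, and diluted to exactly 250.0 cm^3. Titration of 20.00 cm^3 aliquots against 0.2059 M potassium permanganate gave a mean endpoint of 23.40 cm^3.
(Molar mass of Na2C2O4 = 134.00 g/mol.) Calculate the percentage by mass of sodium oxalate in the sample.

98.04 %

2 MnO4^- + 5 C2O4^2- + 16 H^+ → 2 Mn^2+ + 10 CO2 + 8 H2O
n(KMnO4) per titration = 0.02340 × 0.2059 = 4.818 × 10^-3 mol
From the 5:2 ratio, n(Na2C2O4) in each aliquot = 5/2 × 4.818 × 10^-3 = 0.01205 mol
n(Na2C2O4) in the whole flask = 0.01205 × 250.0/20.00 = 0.1506 mol
mass of Na2C2O4 = 0.1506 × 134.00 = 20.18 g
% Na2C2O4 = 20.18 / 20.58 × 100 = 98.04 %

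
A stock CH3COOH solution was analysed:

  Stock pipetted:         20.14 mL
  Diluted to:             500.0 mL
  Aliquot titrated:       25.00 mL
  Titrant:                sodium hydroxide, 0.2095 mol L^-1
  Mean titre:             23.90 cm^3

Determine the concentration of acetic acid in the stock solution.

4.972 mol/L

CH3COOH + NaOH → CH3COONa + H2O
n(NaOH) = 0.02390 × 0.2095 = 5.007 × 10^-3 mol
n(CH3COOH) in the aliquot = 5.007 × 10^-3 mol (1:1 ratio)
[CH3COOH]_dilute = 5.007 × 10^-3 / 0.02500 = 0.2003 mol/L
Dilution factor = 500.0 / 20.14 = 24.83
[CH3COOH]_stock = 0.2003 × 24.83 = 4.972 mol/L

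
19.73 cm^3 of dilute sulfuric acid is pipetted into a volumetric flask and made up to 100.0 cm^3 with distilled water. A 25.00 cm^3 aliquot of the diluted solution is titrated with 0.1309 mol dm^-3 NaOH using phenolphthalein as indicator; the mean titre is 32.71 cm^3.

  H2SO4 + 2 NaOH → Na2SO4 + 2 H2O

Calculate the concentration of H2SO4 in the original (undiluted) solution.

0.4340 mol/L

n(NaOH) = 0.03271 × 0.1309 = 4.282 × 10^-3 mol
From the 1:2 ratio, n(H2SO4) in the aliquot = 1/2 × 4.282 × 10^-3 = 2.141 × 10^-3 mol
[H2SO4]_dilute = 2.141 × 10^-3 / 0.02500 = 0.08563 mol/L
Dilution factor = 100.0 / 19.73 = 5.068
[H2SO4]_stock = 0.08563 × 5.068 = 0.4340 mol/L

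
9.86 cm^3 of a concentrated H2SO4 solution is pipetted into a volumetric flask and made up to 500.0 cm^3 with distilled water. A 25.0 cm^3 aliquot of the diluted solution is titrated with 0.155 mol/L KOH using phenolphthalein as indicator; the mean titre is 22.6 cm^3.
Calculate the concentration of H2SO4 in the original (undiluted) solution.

3.55 mol/L

H2SO4 + 2 KOH → K2SO4 + 2 H2O
n(KOH) = 0.0226 × 0.155 = 3.50 × 10^-3 mol
From the 1:2 ratio, n(H2SO4) in the aliquot = 1/2 × 3.50 × 10^-3 = 1.75 × 10^-3 mol
[H2SO4]_dilute = 1.75 × 10^-3 / 0.0250 = 0.0701 mol/L
Dilution factor = 500.0 / 9.86 = 50.71
[H2SO4]_stock = 0.0701 × 50.71 = 3.55 mol/L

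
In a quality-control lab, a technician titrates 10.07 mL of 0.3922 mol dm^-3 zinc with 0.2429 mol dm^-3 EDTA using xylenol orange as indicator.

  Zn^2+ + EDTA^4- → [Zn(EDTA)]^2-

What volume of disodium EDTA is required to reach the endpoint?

16.26 mL

n(Zn2+) = 0.01007 L × 0.3922 mol/L = 3.949 × 10^-3 mol
n(EDTA) = 3.949 × 10^-3 mol (1:1 stoichiometry)
V(EDTA) = 3.949 × 10^-3 mol / 0.2429 mol/L = 0.01626 L = 16.26 mL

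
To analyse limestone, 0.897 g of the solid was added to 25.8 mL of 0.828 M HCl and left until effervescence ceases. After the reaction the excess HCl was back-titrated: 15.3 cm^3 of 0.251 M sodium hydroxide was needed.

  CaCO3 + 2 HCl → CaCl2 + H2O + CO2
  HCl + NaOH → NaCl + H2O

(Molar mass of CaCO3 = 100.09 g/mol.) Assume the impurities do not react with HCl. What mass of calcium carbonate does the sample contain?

n(HCl) added = 0.0258 × 0.828 = 0.0214 mol
n(NaOH) used in back-titration = 0.0153 × 0.251 = 3.84 × 10^-3 mol
n(HCl) left over = 3.84 × 10^-3 mol (1:1 ratio)
n(HCl) consumed by analyte = 0.0214 − 3.84 × 10^-3 = 0.0175 mol
From the 1:2 ratio, n(CaCO3) = 1/2 × 0.0175 = 8.76 × 10^-3 mol
mass of CaCO3 = 8.76 × 10^-3 × 100.09 = 0.877 g

0.877 g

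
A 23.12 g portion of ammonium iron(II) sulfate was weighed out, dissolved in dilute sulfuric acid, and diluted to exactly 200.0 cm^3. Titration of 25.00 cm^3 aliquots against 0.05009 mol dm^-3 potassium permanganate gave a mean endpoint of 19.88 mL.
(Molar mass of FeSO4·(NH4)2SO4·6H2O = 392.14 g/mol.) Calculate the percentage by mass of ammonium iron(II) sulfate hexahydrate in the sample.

67.56 %

MnO4^- + 5 Fe^2+ + 8 H^+ → Mn^2+ + 5 Fe^3+ + 4 H2O
n(KMnO4) per titration = 0.01988 × 0.05009 = 9.958 × 10^-4 mol
From the 5:1 ratio, n(FeSO4·(NH4)2SO4·6H2O) in each aliquot = 5/1 × 9.958 × 10^-4 = 4.979 × 10^-3 mol
n(FeSO4·(NH4)2SO4·6H2O) in the whole flask = 4.979 × 10^-3 × 200.0/25.00 = 0.03983 mol
mass of FeSO4·(NH4)2SO4·6H2O = 0.03983 × 392.14 = 15.62 g
% FeSO4·(NH4)2SO4·6H2O = 15.62 / 23.12 × 100 = 67.56 %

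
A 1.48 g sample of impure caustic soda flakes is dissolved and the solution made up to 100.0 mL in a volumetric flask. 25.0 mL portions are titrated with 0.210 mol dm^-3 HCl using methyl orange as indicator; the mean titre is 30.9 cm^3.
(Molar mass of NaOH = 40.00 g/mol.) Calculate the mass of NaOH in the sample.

1.04 g

NaOH + HCl → NaCl + H2O
n(HCl) per titration = 0.0309 × 0.210 = 6.49 × 10^-3 mol
n(NaOH) in each aliquot = 6.49 × 10^-3 mol (1:1 ratio)
n(NaOH) in the whole flask = 6.49 × 10^-3 × 100.0/25.0 = 0.0260 mol
mass of NaOH = 0.0260 × 40.00 = 1.04 g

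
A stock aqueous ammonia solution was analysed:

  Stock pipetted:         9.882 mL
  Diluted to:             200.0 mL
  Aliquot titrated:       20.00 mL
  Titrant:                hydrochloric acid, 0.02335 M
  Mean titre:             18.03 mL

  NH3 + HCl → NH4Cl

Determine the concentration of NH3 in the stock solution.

0.4260 M

n(HCl) = 0.01803 × 0.02335 = 4.210 × 10^-4 mol
n(NH3) in the aliquot = 4.210 × 10^-4 mol (1:1 ratio)
[NH3]_dilute = 4.210 × 10^-4 / 0.02000 = 0.02105 mol/L
Dilution factor = 200.0 / 9.882 = 20.24
[NH3]_stock = 0.02105 × 20.24 = 0.4260 mol/L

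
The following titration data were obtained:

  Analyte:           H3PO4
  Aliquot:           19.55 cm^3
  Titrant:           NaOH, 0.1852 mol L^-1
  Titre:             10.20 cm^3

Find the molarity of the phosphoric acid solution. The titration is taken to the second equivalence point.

H3PO4 + 2 NaOH → Na2HPO4 + 2 H2O
n(NaOH) = 0.01020 L × 0.1852 mol/L = 1.889 × 10^-3 mol
From the 1:2 mole ratio, n(H3PO4) = 1/2 × 1.889 × 10^-3 = 9.445 × 10^-4 mol
[H3PO4] = 9.445 × 10^-4 mol / 0.01955 L = 0.04831 mol/L

0.04831 mol/L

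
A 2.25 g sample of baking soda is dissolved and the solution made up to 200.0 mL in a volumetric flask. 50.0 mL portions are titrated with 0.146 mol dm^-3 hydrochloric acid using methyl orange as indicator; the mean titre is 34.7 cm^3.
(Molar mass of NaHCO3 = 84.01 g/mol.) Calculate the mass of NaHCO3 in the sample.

1.70 g

NaHCO3 + HCl → NaCl + H2O + CO2
n(HCl) per titration = 0.0347 × 0.146 = 5.07 × 10^-3 mol
n(NaHCO3) in each aliquot = 5.07 × 10^-3 mol (1:1 ratio)
n(NaHCO3) in the whole flask = 5.07 × 10^-3 × 200.0/50.0 = 0.0203 mol
mass of NaHCO3 = 0.0203 × 84.01 = 1.70 g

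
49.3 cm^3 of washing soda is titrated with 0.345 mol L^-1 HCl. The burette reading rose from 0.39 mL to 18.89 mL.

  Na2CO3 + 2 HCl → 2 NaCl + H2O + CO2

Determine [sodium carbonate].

0.0647 mol/L

n(HCl) = 0.0185 L × 0.345 mol/L = 6.38 × 10^-3 mol
From the 1:2 mole ratio, n(Na2CO3) = 1/2 × 6.38 × 10^-3 = 3.19 × 10^-3 mol
[Na2CO3] = 3.19 × 10^-3 mol / 0.0493 L = 0.0647 mol/L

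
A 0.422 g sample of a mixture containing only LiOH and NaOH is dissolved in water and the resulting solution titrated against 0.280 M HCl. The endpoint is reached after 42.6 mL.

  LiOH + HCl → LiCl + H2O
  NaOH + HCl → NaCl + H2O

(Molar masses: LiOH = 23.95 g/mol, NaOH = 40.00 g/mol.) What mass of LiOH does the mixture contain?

0.0823 g

n(HCl) = 0.0426 × 0.280 = 0.0119 mol
Let x = n(LiOH), y = n(NaOH).
Titrant: 1x + 1y = 0.0119;  mass: 23.95x + 40.00y = 0.422
Solving, x = 3.43 × 10^-3 mol, y = 8.49 × 10^-3 mol
mass of LiOH = 3.43 × 10^-3 × 23.95 = 0.0823 g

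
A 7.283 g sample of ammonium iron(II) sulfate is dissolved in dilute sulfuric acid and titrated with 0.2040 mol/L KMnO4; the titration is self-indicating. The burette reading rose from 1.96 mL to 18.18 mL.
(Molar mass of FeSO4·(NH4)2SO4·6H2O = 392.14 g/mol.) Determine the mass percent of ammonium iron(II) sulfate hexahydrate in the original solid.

MnO4^- + 5 Fe^2+ + 8 H^+ → Mn^2+ + 5 Fe^3+ + 4 H2O
n(KMnO4) = 0.01622 L × 0.2040 mol/L = 3.309 × 10^-3 mol
From the 5:1 ratio, n(FeSO4·(NH4)2SO4·6H2O) = 5/1 × 3.309 × 10^-3 = 0.01654 mol
mass of FeSO4·(NH4)2SO4·6H2O = 0.01654 × 392.14 g/mol = 6.488 g
% FeSO4·(NH4)2SO4·6H2O = 6.488 / 7.283 × 100 = 89.08 %

89.08 %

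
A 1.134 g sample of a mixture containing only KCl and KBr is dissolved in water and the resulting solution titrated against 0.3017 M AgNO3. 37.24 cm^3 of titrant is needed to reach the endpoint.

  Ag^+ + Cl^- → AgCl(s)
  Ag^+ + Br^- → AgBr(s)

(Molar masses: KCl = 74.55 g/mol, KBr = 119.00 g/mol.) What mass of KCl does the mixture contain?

n(AgNO3) = 0.03724 × 0.3017 = 0.01124 mol
Let x = n(KCl), y = n(KBr).
Titrant: 1x + 1y = 0.01124;  mass: 74.55x + 119.00y = 1.134
Solving, x = 4.567 × 10^-3 mol, y = 6.668 × 10^-3 mol
mass of KCl = 4.567 × 10^-3 × 74.55 = 0.3405 g

0.3405 g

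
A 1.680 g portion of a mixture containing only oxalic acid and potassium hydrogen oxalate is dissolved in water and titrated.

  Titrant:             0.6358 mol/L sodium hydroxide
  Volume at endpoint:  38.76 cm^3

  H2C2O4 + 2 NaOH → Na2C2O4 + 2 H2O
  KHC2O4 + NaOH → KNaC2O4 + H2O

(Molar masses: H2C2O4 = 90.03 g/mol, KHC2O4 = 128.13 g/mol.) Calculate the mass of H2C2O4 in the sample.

n(NaOH) = 0.03876 × 0.6358 = 0.02464 mol
Let x = n(H2C2O4), y = n(KHC2O4).
Titrant: 2x + 1y = 0.02464;  mass: 90.03x + 128.13y = 1.680
Solving, x = 8.889 × 10^-3 mol, y = 6.866 × 10^-3 mol
mass of H2C2O4 = 8.889 × 10^-3 × 90.03 = 0.8003 g

0.8003 g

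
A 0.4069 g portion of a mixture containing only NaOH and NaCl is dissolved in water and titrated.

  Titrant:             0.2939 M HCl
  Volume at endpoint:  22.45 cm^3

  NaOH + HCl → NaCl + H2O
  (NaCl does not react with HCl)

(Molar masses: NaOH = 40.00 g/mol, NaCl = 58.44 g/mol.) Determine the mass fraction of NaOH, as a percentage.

n(HCl) = 0.02245 × 0.2939 = 6.598 × 10^-3 mol
Let x = n(NaOH), y = n(NaCl).
Titrant: 1x = 6.598 × 10^-3;  mass: 40.00x + 58.44y = 0.4069
Solving, x = 6.598 × 10^-3 mol, y = 2.447 × 10^-3 mol
mass of NaOH = 6.598 × 10^-3 × 40.00 = 0.2639 g
% NaOH = 0.2639 / 0.4069 × 100 = 64.86 %

64.86 %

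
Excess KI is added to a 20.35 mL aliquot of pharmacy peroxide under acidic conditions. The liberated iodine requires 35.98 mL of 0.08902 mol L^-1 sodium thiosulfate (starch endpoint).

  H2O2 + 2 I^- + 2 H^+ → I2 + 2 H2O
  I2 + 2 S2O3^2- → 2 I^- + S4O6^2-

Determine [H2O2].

n(S2O3^2-) = 0.03598 × 0.08902 = 3.203 × 10^-3 mol
n(I2) = n(S2O3^2-)/2 = 1.601 × 10^-3 mol
n(H2O2) in the aliquot = 1.601 × 10^-3 mol (1:1 ratio)
[H2O2] = 1.601 × 10^-3 / 0.02035 = 0.07870 mol/L

0.07870 mol/L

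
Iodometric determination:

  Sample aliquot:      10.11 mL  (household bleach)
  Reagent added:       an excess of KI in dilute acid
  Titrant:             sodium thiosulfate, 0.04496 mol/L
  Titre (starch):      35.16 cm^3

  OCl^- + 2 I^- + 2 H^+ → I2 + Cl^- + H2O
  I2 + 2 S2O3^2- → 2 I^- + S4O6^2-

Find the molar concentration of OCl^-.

n(S2O3^2-) = 0.03516 × 0.04496 = 1.581 × 10^-3 mol
n(I2) = n(S2O3^2-)/2 = 7.904 × 10^-4 mol
n(OCl^-) in the aliquot = 7.904 × 10^-4 mol (1:1 ratio)
[OCl^-] = 7.904 × 10^-4 / 0.01011 = 0.07818 mol/L

0.07818 mol/L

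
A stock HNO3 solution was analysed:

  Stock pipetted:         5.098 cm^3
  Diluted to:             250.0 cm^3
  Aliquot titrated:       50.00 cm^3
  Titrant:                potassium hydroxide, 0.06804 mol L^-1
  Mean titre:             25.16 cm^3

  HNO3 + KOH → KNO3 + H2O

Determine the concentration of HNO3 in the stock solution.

1.679 mol/L

n(KOH) = 0.02516 × 0.06804 = 1.712 × 10^-3 mol
n(HNO3) in the aliquot = 1.712 × 10^-3 mol (1:1 ratio)
[HNO3]_dilute = 1.712 × 10^-3 / 0.05000 = 0.03424 mol/L
Dilution factor = 250.0 / 5.098 = 49.04
[HNO3]_stock = 0.03424 × 49.04 = 1.679 mol/L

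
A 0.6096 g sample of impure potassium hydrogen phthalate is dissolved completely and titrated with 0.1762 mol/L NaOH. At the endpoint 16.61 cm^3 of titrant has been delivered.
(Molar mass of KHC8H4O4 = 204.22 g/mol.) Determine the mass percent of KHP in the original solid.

98.05 %

KHC8H4O4 + NaOH → KNaC8H4O4 + H2O
n(NaOH) = 0.01661 L × 0.1762 mol/L = 2.927 × 10^-3 mol
n(KHC8H4O4) = 2.927 × 10^-3 mol (1:1 ratio)
mass of KHC8H4O4 = 2.927 × 10^-3 × 204.22 g/mol = 0.5977 g
% KHC8H4O4 = 0.5977 / 0.6096 × 100 = 98.05 %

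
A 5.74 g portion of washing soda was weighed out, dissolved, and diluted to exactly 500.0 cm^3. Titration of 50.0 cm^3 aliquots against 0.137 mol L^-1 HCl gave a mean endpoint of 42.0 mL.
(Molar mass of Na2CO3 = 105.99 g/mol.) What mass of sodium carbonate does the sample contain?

Na2CO3 + 2 HCl → 2 NaCl + H2O + CO2
n(HCl) per titration = 0.0420 × 0.137 = 5.75 × 10^-3 mol
From the 1:2 ratio, n(Na2CO3) in each aliquot = 1/2 × 5.75 × 10^-3 = 2.88 × 10^-3 mol
n(Na2CO3) in the whole flask = 2.88 × 10^-3 × 500.0/50.0 = 0.0288 mol
mass of Na2CO3 = 0.0288 × 105.99 = 3.05 g

3.05 g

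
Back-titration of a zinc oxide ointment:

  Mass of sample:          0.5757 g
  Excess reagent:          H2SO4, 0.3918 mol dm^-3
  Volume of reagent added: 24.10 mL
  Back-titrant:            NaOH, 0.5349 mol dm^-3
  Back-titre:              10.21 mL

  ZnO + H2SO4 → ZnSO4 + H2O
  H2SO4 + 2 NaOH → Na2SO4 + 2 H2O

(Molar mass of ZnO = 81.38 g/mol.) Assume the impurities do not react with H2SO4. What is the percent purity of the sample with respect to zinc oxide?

94.88 %

n(H2SO4) added = 0.02410 × 0.3918 = 9.442 × 10^-3 mol
n(NaOH) used in back-titration = 0.01021 × 0.5349 = 5.461 × 10^-3 mol
From the 1:2 ratio, n(H2SO4) left over = 1/2 × 5.461 × 10^-3 = 2.731 × 10^-3 mol
n(H2SO4) consumed by analyte = 9.442 × 10^-3 − 2.731 × 10^-3 = 6.712 × 10^-3 mol
n(ZnO) = 6.712 × 10^-3 mol (1:1 ratio)
mass of ZnO = 6.712 × 10^-3 × 81.38 = 0.5462 g
% ZnO = 0.5462 / 0.5757 × 100 = 94.88 %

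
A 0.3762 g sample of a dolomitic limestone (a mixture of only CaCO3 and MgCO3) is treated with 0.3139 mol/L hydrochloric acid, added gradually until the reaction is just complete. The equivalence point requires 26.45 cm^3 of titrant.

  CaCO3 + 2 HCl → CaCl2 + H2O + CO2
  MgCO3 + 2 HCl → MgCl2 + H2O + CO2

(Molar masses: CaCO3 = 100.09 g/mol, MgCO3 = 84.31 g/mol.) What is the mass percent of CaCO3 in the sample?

44.18 %

n(HCl) = 0.02645 × 0.3139 = 8.303 × 10^-3 mol
Let x = n(CaCO3), y = n(MgCO3).
Titrant: 2x + 2y = 8.303 × 10^-3;  mass: 100.09x + 84.31y = 0.3762
Solving, x = 1.660 × 10^-3 mol, y = 2.491 × 10^-3 mol
mass of CaCO3 = 1.660 × 10^-3 × 100.09 = 0.1662 g
% CaCO3 = 0.1662 / 0.3762 × 100 = 44.18 %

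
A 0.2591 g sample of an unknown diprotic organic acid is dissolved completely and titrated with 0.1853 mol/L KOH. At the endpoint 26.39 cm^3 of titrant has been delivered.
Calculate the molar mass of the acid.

n(KOH) = 0.02639 L × 0.1853 mol/L = 4.890 × 10^-3 mol
From the 1:2 ratio, n(H2A) = 1/2 × 4.890 × 10^-3 = 2.445 × 10^-3 mol
M = m / n = 0.2591 g / 2.445 × 10^-3 mol = 106.0 g/mol

106.0 g/mol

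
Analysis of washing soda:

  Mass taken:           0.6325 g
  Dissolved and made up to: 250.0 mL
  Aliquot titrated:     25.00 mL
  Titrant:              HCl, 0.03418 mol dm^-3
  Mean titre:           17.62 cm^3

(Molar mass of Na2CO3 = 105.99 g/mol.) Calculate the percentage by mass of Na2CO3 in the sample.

50.46 %

Na2CO3 + 2 HCl → 2 NaCl + H2O + CO2
n(HCl) per titration = 0.01762 × 0.03418 = 6.023 × 10^-4 mol
From the 1:2 ratio, n(Na2CO3) in each aliquot = 1/2 × 6.023 × 10^-4 = 3.011 × 10^-4 mol
n(Na2CO3) in the whole flask = 3.011 × 10^-4 × 250.0/25.00 = 3.011 × 10^-3 mol
mass of Na2CO3 = 3.011 × 10^-3 × 105.99 = 0.3192 g
% Na2CO3 = 0.3192 / 0.6325 × 100 = 50.46 %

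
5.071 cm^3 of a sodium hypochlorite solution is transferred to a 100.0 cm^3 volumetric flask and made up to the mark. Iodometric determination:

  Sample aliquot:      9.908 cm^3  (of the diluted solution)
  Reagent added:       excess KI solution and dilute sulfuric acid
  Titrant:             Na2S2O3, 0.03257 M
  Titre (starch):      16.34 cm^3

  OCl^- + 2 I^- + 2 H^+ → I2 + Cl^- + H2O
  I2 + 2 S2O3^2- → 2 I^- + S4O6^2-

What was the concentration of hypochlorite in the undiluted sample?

n(S2O3^2-) = 0.01634 × 0.03257 = 5.322 × 10^-4 mol
n(I2) = n(S2O3^2-)/2 = 2.661 × 10^-4 mol
n(OCl^-) in the aliquot = 2.661 × 10^-4 mol (1:1 ratio)
[OCl^-]_dilute = 2.661 × 10^-4 / 0.009908 = 0.02686 mol/L
[OCl^-]_original = 0.02686 × 100.0/5.071 = 0.5296 mol/L

0.5296 M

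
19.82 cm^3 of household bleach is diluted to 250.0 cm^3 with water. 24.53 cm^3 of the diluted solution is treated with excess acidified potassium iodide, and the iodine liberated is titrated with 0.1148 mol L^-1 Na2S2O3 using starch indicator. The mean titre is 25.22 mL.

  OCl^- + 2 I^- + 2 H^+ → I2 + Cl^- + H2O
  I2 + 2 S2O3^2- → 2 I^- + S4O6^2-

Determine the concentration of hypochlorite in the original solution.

0.7444 mol/L

n(S2O3^2-) = 0.02522 × 0.1148 = 2.895 × 10^-3 mol
n(I2) = n(S2O3^2-)/2 = 1.448 × 10^-3 mol
n(OCl^-) in the aliquot = 1.448 × 10^-3 mol (1:1 ratio)
[OCl^-]_dilute = 1.448 × 10^-3 / 0.02453 = 0.05901 mol/L
[OCl^-]_original = 0.05901 × 250.0/19.82 = 0.7444 mol/L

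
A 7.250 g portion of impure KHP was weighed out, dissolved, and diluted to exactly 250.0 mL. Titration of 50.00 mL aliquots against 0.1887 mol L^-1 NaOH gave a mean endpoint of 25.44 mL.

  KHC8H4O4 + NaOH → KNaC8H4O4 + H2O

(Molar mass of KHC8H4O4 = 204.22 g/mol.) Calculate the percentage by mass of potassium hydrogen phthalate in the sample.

67.61 %

n(NaOH) per titration = 0.02544 × 0.1887 = 4.801 × 10^-3 mol
n(KHC8H4O4) in each aliquot = 4.801 × 10^-3 mol (1:1 ratio)
n(KHC8H4O4) in the whole flask = 4.801 × 10^-3 × 250.0/50.00 = 0.02400 mol
mass of KHC8H4O4 = 0.02400 × 204.22 = 4.902 g
% KHC8H4O4 = 4.902 / 7.250 × 100 = 67.61 %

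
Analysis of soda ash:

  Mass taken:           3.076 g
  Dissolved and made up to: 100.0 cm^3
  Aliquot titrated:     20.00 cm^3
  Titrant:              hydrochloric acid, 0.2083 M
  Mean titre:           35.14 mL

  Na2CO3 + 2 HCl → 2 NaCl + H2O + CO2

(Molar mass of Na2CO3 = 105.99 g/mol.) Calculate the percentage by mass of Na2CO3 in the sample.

n(HCl) per titration = 0.03514 × 0.2083 = 7.320 × 10^-3 mol
From the 1:2 ratio, n(Na2CO3) in each aliquot = 1/2 × 7.320 × 10^-3 = 3.660 × 10^-3 mol
n(Na2CO3) in the whole flask = 3.660 × 10^-3 × 100.0/20.00 = 0.01830 mol
mass of Na2CO3 = 0.01830 × 105.99 = 1.940 g
% Na2CO3 = 1.940 / 3.076 × 100 = 63.05 %

63.05 %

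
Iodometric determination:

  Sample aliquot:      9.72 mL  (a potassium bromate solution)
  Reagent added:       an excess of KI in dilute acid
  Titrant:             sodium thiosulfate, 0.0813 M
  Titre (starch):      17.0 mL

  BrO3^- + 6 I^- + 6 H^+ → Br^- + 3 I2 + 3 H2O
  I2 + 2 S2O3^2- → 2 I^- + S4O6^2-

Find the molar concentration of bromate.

n(S2O3^2-) = 0.0170 × 0.0813 = 1.38 × 10^-3 mol
n(I2) = n(S2O3^2-)/2 = 6.91 × 10^-4 mol
From the 1:3 ratio, n(BrO3^-) in the aliquot = 1/3 × 6.91 × 10^-4 = 2.30 × 10^-4 mol
[BrO3^-] = 2.30 × 10^-4 / 0.00972 = 0.0237 mol/L

0.0237 M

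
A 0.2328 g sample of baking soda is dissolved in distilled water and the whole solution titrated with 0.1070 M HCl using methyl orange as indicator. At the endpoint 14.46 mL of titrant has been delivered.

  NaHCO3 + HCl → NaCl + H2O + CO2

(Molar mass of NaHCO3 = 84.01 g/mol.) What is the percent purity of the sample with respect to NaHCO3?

55.83 %

n(HCl) = 0.01446 L × 0.1070 mol/L = 1.547 × 10^-3 mol
n(NaHCO3) = 1.547 × 10^-3 mol (1:1 ratio)
mass of NaHCO3 = 1.547 × 10^-3 × 84.01 g/mol = 0.1300 g
% NaHCO3 = 0.1300 / 0.2328 × 100 = 55.83 %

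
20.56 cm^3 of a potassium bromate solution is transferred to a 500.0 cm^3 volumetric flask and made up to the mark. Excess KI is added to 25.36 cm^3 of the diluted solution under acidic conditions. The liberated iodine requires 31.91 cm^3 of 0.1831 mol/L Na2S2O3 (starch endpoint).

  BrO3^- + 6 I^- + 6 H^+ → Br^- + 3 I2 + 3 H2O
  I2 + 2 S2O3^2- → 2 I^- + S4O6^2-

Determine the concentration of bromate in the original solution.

0.9338 mol/L

n(S2O3^2-) = 0.03191 × 0.1831 = 5.843 × 10^-3 mol
n(I2) = n(S2O3^2-)/2 = 2.921 × 10^-3 mol
From the 1:3 ratio, n(BrO3^-) in the aliquot = 1/3 × 2.921 × 10^-3 = 9.738 × 10^-4 mol
[BrO3^-]_dilute = 9.738 × 10^-4 / 0.02536 = 0.03840 mol/L
[BrO3^-]_original = 0.03840 × 500.0/20.56 = 0.9338 mol/L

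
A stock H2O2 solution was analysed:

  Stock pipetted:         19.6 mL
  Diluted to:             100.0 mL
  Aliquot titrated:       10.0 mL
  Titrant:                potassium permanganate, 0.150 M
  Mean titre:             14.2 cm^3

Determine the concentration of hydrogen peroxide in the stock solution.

2 MnO4^- + 5 H2O2 + 6 H^+ → 2 Mn^2+ + 5 O2 + 8 H2O
n(KMnO4) = 0.0142 × 0.150 = 2.13 × 10^-3 mol
From the 5:2 ratio, n(H2O2) in the aliquot = 5/2 × 2.13 × 10^-3 = 5.33 × 10^-3 mol
[H2O2]_dilute = 5.33 × 10^-3 / 0.0100 = 0.532 mol/L
Dilution factor = 100.0 / 19.6 = 5.102
[H2O2]_stock = 0.532 × 5.102 = 2.72 mol/L

2.72 M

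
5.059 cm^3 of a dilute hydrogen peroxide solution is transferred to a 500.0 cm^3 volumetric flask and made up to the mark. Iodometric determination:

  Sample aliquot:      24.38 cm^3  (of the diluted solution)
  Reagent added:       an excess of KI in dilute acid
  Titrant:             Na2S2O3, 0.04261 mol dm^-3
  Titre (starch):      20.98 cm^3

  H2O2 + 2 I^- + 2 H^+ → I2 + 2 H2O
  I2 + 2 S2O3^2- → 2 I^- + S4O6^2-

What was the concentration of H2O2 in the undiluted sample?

n(S2O3^2-) = 0.02098 × 0.04261 = 8.940 × 10^-4 mol
n(I2) = n(S2O3^2-)/2 = 4.470 × 10^-4 mol
n(H2O2) in the aliquot = 4.470 × 10^-4 mol (1:1 ratio)
[H2O2]_dilute = 4.470 × 10^-4 / 0.02438 = 0.01833 mol/L
[H2O2]_original = 0.01833 × 500.0/5.059 = 1.812 mol/L

1.812 mol/L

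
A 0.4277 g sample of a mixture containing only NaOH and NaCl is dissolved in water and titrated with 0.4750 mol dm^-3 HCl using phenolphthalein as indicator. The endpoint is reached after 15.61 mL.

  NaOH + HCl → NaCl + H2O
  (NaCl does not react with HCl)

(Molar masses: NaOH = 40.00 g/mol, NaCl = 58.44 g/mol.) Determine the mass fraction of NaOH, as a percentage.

69.35 %

n(HCl) = 0.01561 × 0.4750 = 7.415 × 10^-3 mol
Let x = n(NaOH), y = n(NaCl).
Titrant: 1x = 7.415 × 10^-3;  mass: 40.00x + 58.44y = 0.4277
Solving, x = 7.415 × 10^-3 mol, y = 2.243 × 10^-3 mol
mass of NaOH = 7.415 × 10^-3 × 40.00 = 0.2966 g
% NaOH = 0.2966 / 0.4277 × 100 = 69.35 %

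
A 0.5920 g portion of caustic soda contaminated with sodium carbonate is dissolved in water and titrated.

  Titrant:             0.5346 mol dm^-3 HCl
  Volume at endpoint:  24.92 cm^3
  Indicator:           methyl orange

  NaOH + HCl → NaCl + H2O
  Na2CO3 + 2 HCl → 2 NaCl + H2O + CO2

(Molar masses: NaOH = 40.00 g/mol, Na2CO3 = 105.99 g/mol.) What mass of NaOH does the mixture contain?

0.3509 g

n(HCl) = 0.02492 × 0.5346 = 0.01332 mol
Let x = n(NaOH), y = n(Na2CO3).
Titrant: 1x + 2y = 0.01332;  mass: 40.00x + 105.99y = 0.5920
Solving, x = 8.774 × 10^-3 mol, y = 2.274 × 10^-3 mol
mass of NaOH = 8.774 × 10^-3 × 40.00 = 0.3509 g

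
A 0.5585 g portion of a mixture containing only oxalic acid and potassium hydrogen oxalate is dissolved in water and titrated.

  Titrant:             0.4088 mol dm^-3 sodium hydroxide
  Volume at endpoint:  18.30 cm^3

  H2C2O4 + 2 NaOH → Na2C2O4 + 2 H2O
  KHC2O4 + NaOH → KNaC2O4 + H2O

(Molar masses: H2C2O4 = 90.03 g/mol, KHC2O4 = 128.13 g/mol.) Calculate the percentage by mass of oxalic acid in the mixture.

38.79 %

n(NaOH) = 0.01830 × 0.4088 = 7.481 × 10^-3 mol
Let x = n(H2C2O4), y = n(KHC2O4).
Titrant: 2x + 1y = 7.481 × 10^-3;  mass: 90.03x + 128.13y = 0.5585
Solving, x = 2.407 × 10^-3 mol, y = 2.668 × 10^-3 mol
mass of H2C2O4 = 2.407 × 10^-3 × 90.03 = 0.2167 g
% H2C2O4 = 0.2167 / 0.5585 × 100 = 38.79 %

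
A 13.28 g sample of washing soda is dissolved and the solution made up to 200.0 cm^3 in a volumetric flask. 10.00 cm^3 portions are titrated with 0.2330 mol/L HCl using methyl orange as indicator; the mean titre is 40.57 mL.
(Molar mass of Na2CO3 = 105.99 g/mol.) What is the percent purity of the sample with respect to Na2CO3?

Na2CO3 + 2 HCl → 2 NaCl + H2O + CO2
n(HCl) per titration = 0.04057 × 0.2330 = 9.453 × 10^-3 mol
From the 1:2 ratio, n(Na2CO3) in each aliquot = 1/2 × 9.453 × 10^-3 = 4.726 × 10^-3 mol
n(Na2CO3) in the whole flask = 4.726 × 10^-3 × 200.0/10.00 = 0.09453 mol
mass of Na2CO3 = 0.09453 × 105.99 = 10.02 g
% Na2CO3 = 10.02 / 13.28 × 100 = 75.44 %

75.44 %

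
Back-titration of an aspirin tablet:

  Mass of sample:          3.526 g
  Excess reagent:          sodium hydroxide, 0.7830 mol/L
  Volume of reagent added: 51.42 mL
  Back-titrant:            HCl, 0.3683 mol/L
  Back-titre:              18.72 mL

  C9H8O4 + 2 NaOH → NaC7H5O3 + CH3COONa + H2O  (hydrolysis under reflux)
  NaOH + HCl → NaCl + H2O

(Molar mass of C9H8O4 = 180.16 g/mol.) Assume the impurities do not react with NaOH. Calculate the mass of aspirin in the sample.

n(NaOH) added = 0.05142 × 0.7830 = 0.04026 mol
n(HCl) used in back-titration = 0.01872 × 0.3683 = 6.895 × 10^-3 mol
n(NaOH) left over = 6.895 × 10^-3 mol (1:1 ratio)
n(NaOH) consumed by analyte = 0.04026 − 6.895 × 10^-3 = 0.03337 mol
From the 1:2 ratio, n(C9H8O4) = 1/2 × 0.03337 = 0.01668 mol
mass of C9H8O4 = 0.01668 × 180.16 = 3.006 g

3.006 g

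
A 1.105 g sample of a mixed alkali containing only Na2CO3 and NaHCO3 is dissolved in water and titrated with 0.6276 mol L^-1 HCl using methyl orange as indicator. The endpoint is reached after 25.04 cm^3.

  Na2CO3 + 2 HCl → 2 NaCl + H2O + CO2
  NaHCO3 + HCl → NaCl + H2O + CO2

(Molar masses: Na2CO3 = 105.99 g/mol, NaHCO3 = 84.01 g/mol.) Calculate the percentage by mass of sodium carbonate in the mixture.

33.28 %

n(HCl) = 0.02504 × 0.6276 = 0.01572 mol
Let x = n(Na2CO3), y = n(NaHCO3).
Titrant: 2x + 1y = 0.01572;  mass: 105.99x + 84.01y = 1.105
Solving, x = 3.470 × 10^-3 mol, y = 8.776 × 10^-3 mol
mass of Na2CO3 = 3.470 × 10^-3 × 105.99 = 0.3678 g
% Na2CO3 = 0.3678 / 1.105 × 100 = 33.28 %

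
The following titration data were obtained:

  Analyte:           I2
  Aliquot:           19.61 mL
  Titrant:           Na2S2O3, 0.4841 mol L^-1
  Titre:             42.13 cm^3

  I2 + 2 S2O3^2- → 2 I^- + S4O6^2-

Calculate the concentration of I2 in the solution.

n(Na2S2O3) = 0.04213 L × 0.4841 mol/L = 0.02040 mol
From the 1:2 mole ratio, n(I2) = 1/2 × 0.02040 = 0.01020 mol
[I2] = 0.01020 mol / 0.01961 L = 0.5200 mol/L

0.5200 mol/L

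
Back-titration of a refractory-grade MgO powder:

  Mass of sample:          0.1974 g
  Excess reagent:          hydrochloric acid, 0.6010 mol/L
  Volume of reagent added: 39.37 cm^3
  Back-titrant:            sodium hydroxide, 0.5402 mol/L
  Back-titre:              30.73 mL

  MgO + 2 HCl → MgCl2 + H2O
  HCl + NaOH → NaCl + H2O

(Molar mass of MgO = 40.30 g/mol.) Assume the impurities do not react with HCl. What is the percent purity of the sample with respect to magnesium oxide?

n(HCl) added = 0.03937 × 0.6010 = 0.02366 mol
n(NaOH) used in back-titration = 0.03073 × 0.5402 = 0.01660 mol
n(HCl) left over = 0.01660 mol (1:1 ratio)
n(HCl) consumed by analyte = 0.02366 − 0.01660 = 7.061 × 10^-3 mol
From the 1:2 ratio, n(MgO) = 1/2 × 7.061 × 10^-3 = 3.531 × 10^-3 mol
mass of MgO = 3.531 × 10^-3 × 40.30 = 0.1423 g
% MgO = 0.1423 / 0.1974 × 100 = 72.08 %

72.08 %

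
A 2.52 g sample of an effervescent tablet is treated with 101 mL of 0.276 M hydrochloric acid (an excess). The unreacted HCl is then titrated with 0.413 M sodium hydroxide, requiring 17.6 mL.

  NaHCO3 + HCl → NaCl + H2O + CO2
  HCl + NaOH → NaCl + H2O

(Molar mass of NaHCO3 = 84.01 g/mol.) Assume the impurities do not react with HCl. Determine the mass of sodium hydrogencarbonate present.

1.73 g

n(HCl) added = 0.101 × 0.276 = 0.0279 mol
n(NaOH) used in back-titration = 0.0176 × 0.413 = 7.27 × 10^-3 mol
n(HCl) left over = 7.27 × 10^-3 mol (1:1 ratio)
n(HCl) consumed by analyte = 0.0279 − 7.27 × 10^-3 = 0.0206 mol
n(NaHCO3) = 0.0206 mol (1:1 ratio)
mass of NaHCO3 = 0.0206 × 84.01 = 1.73 g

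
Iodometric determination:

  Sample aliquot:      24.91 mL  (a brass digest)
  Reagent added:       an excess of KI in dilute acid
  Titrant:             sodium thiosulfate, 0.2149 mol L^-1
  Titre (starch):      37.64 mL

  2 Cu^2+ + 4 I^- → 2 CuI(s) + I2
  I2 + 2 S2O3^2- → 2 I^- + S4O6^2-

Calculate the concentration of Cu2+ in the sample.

0.3247 mol/L

n(S2O3^2-) = 0.03764 × 0.2149 = 8.089 × 10^-3 mol
n(I2) = n(S2O3^2-)/2 = 4.044 × 10^-3 mol
From the 2:1 ratio, n(Cu2+) in the aliquot = 2/1 × 4.044 × 10^-3 = 8.089 × 10^-3 mol
[Cu2+] = 8.089 × 10^-3 / 0.02491 = 0.3247 mol/L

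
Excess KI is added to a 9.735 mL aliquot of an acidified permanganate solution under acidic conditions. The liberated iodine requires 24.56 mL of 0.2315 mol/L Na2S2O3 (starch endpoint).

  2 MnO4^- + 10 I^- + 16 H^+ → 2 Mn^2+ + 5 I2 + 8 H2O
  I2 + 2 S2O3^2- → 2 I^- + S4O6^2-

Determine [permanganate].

n(S2O3^2-) = 0.02456 × 0.2315 = 5.686 × 10^-3 mol
n(I2) = n(S2O3^2-)/2 = 2.843 × 10^-3 mol
From the 2:5 ratio, n(MnO4^-) in the aliquot = 2/5 × 2.843 × 10^-3 = 1.137 × 10^-3 mol
[MnO4^-] = 1.137 × 10^-3 / 0.009735 = 0.1168 mol/L

0.1168 mol/L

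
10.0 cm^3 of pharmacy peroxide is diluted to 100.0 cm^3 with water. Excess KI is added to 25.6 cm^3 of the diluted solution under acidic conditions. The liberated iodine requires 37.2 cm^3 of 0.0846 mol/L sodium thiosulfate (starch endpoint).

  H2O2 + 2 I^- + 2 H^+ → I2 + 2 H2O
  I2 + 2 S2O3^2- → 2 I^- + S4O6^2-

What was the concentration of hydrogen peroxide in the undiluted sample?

0.615 mol/L

n(S2O3^2-) = 0.0372 × 0.0846 = 3.15 × 10^-3 mol
n(I2) = n(S2O3^2-)/2 = 1.57 × 10^-3 mol
n(H2O2) in the aliquot = 1.57 × 10^-3 mol (1:1 ratio)
[H2O2]_dilute = 1.57 × 10^-3 / 0.0256 = 0.0615 mol/L
[H2O2]_original = 0.0615 × 100.0/10.0 = 0.615 mol/L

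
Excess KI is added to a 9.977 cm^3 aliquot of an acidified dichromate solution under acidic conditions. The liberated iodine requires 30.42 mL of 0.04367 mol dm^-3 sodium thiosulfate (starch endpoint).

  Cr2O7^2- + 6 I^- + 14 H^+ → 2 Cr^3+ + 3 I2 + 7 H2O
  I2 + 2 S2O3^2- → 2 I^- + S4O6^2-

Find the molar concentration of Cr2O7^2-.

n(S2O3^2-) = 0.03042 × 0.04367 = 1.328 × 10^-3 mol
n(I2) = n(S2O3^2-)/2 = 6.642 × 10^-4 mol
From the 1:3 ratio, n(Cr2O7^2-) in the aliquot = 1/3 × 6.642 × 10^-4 = 2.214 × 10^-4 mol
[Cr2O7^2-] = 2.214 × 10^-4 / 0.009977 = 0.02219 mol/L

0.02219 mol/L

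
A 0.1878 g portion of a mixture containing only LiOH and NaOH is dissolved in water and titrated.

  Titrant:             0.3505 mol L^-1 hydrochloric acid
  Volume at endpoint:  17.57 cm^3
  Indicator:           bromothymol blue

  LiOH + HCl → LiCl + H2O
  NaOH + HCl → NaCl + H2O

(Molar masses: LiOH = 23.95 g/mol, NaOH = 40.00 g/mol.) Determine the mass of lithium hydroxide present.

n(HCl) = 0.01757 × 0.3505 = 6.158 × 10^-3 mol
Let x = n(LiOH), y = n(NaOH).
Titrant: 1x + 1y = 6.158 × 10^-3;  mass: 23.95x + 40.00y = 0.1878
Solving, x = 3.647 × 10^-3 mol, y = 2.511 × 10^-3 mol
mass of LiOH = 3.647 × 10^-3 × 23.95 = 0.08734 g

0.08734 g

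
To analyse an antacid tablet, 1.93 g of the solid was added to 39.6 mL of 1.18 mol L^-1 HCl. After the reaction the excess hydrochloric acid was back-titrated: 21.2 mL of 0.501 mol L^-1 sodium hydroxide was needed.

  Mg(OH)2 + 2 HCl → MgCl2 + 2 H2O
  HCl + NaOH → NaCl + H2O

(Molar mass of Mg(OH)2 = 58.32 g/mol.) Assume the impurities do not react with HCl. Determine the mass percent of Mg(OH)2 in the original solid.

54.6 %

n(HCl) added = 0.0396 × 1.18 = 0.0467 mol
n(NaOH) used in back-titration = 0.0212 × 0.501 = 0.0106 mol
n(HCl) left over = 0.0106 mol (1:1 ratio)
n(HCl) consumed by analyte = 0.0467 − 0.0106 = 0.0361 mol
From the 1:2 ratio, n(Mg(OH)2) = 1/2 × 0.0361 = 0.0181 mol
mass of Mg(OH)2 = 0.0181 × 58.32 = 1.05 g
% Mg(OH)2 = 1.05 / 1.93 × 100 = 54.6 %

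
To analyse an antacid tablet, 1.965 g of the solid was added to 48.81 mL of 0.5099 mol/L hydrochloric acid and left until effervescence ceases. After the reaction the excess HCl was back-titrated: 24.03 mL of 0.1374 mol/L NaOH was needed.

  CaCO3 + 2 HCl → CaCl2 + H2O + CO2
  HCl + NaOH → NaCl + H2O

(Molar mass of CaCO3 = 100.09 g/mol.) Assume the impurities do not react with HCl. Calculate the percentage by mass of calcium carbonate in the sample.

54.98 %

n(HCl) added = 0.04881 × 0.5099 = 0.02489 mol
n(NaOH) used in back-titration = 0.02403 × 0.1374 = 3.302 × 10^-3 mol
n(HCl) left over = 3.302 × 10^-3 mol (1:1 ratio)
n(HCl) consumed by analyte = 0.02489 − 3.302 × 10^-3 = 0.02159 mol
From the 1:2 ratio, n(CaCO3) = 1/2 × 0.02159 = 0.01079 mol
mass of CaCO3 = 0.01079 × 100.09 = 1.080 g
% CaCO3 = 1.080 / 1.965 × 100 = 54.98 %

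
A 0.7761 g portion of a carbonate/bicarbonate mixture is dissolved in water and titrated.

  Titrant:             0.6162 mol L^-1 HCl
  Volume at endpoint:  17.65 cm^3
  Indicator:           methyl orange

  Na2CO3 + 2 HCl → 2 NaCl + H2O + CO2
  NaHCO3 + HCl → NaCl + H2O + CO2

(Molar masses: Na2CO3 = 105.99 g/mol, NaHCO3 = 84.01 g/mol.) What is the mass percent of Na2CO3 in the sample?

n(HCl) = 0.01765 × 0.6162 = 0.01088 mol
Let x = n(Na2CO3), y = n(NaHCO3).
Titrant: 2x + 1y = 0.01088;  mass: 105.99x + 84.01y = 0.7761
Solving, x = 2.218 × 10^-3 mol, y = 6.440 × 10^-3 mol
mass of Na2CO3 = 2.218 × 10^-3 × 105.99 = 0.2351 g
% Na2CO3 = 0.2351 / 0.7761 × 100 = 30.29 %

30.29 %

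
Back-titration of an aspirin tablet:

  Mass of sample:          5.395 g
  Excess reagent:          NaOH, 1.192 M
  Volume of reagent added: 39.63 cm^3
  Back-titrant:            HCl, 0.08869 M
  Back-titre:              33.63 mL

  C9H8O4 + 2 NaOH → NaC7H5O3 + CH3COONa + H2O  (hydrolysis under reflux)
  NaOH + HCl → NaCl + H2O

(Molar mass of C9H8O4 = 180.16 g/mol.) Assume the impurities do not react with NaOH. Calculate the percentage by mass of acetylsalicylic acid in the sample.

n(NaOH) added = 0.03963 × 1.192 = 0.04724 mol
n(HCl) used in back-titration = 0.03363 × 0.08869 = 2.983 × 10^-3 mol
n(NaOH) left over = 2.983 × 10^-3 mol (1:1 ratio)
n(NaOH) consumed by analyte = 0.04724 − 2.983 × 10^-3 = 0.04426 mol
From the 1:2 ratio, n(C9H8O4) = 1/2 × 0.04426 = 0.02213 mol
mass of C9H8O4 = 0.02213 × 180.16 = 3.987 g
% C9H8O4 = 3.987 / 5.395 × 100 = 73.89 %

73.89 %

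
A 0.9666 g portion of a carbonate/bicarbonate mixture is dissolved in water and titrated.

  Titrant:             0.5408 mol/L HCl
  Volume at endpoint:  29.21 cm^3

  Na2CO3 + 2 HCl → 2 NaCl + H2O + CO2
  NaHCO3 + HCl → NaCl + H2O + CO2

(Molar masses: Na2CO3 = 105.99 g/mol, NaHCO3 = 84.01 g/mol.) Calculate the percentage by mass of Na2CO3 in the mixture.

n(HCl) = 0.02921 × 0.5408 = 0.01580 mol
Let x = n(Na2CO3), y = n(NaHCO3).
Titrant: 2x + 1y = 0.01580;  mass: 105.99x + 84.01y = 0.9666
Solving, x = 5.811 × 10^-3 mol, y = 4.174 × 10^-3 mol
mass of Na2CO3 = 5.811 × 10^-3 × 105.99 = 0.6160 g
% Na2CO3 = 0.6160 / 0.9666 × 100 = 63.72 %

63.72 %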